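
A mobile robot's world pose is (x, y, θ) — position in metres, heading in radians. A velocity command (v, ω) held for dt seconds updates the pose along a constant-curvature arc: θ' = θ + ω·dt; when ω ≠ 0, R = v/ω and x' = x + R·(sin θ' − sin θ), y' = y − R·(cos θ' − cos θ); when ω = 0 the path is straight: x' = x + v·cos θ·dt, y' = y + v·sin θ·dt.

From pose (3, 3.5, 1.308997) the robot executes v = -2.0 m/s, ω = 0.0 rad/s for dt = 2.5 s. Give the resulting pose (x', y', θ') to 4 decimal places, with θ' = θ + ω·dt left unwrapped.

θ' = 1.3090 + 0.0·2.5 = 1.3090
ω = 0 → straight: x' = 3 + -2.0·cos(1.3090)·2.5 = 1.7059
y' = 3.5 + -2.0·sin(1.3090)·2.5 = -1.3296

(1.7059, -1.3296, 1.3090)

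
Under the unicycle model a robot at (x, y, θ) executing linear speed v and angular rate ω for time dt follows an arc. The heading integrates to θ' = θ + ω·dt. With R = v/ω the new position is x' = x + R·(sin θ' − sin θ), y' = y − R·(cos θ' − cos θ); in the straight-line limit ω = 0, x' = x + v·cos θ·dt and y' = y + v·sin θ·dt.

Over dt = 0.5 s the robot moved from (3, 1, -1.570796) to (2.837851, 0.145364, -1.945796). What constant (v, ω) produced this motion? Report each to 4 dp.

v = 1.7500, ω = -0.7500

Δθ = -1.945796 − -1.570796 = -0.375000
ω = Δθ/dt = -0.375000/0.5 = -0.7500
R = −Δy/(cos θ' − cos θ) = -2.3333
v = R·ω = -2.3333·-0.7500 = 1.7500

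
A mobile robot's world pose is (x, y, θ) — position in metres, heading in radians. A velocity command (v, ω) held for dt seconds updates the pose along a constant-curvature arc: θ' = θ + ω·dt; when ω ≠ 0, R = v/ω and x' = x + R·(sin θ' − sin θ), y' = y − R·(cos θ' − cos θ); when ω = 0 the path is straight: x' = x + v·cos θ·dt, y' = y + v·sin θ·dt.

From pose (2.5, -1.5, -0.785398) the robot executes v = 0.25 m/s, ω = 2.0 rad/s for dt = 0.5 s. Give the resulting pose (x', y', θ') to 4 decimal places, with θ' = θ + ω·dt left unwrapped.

(2.6150, -1.5337, 0.2146)

θ' = -0.7854 + 2.0·0.5 = 0.2146
R = v/ω = 0.25/2.0 = 0.1250
x' = 2.5 + 0.1250·(sin 0.2146 − sin -0.7854) = 2.6150
y' = -1.5 − 0.1250·(cos 0.2146 − cos -0.7854) = -1.5337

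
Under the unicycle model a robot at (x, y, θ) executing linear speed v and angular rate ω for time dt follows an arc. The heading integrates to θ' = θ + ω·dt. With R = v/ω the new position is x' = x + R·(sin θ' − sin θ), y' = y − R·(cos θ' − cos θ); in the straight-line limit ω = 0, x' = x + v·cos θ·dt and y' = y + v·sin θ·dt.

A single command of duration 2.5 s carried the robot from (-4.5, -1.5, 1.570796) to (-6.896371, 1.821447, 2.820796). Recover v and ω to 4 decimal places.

v = 1.7500, ω = 0.5000

Δθ = 2.820796 − 1.570796 = 1.250000
ω = Δθ/dt = 1.250000/2.5 = 0.5000
R = −Δy/(cos θ' − cos θ) = 3.5000
v = R·ω = 3.5000·0.5000 = 1.7500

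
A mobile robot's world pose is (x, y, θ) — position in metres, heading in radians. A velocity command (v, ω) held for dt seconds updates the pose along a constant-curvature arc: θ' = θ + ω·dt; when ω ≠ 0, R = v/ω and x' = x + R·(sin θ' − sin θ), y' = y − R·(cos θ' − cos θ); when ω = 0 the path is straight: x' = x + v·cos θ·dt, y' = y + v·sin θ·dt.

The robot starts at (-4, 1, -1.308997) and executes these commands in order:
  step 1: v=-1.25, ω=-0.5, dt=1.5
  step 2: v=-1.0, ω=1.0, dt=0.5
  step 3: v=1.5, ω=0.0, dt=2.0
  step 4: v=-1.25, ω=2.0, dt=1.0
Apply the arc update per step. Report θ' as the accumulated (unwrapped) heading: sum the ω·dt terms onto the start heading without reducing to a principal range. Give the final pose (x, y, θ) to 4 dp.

step 1: θ'=-2.0590 (R=2.5000) → pose (-3.7931, 2.8196, -2.0590)
step 2: θ'=-1.5590 (R=-1.0000) → pose (-3.6764, 3.3005, -1.5590)
step 3: θ'=-1.5590 (straight) → pose (-3.6410, 0.3007, -1.5590)
step 4: θ'=0.4410 (R=-0.6250) → pose (-4.5327, 0.8585, 0.4410)

(-4.5327, 0.8585, 0.4410)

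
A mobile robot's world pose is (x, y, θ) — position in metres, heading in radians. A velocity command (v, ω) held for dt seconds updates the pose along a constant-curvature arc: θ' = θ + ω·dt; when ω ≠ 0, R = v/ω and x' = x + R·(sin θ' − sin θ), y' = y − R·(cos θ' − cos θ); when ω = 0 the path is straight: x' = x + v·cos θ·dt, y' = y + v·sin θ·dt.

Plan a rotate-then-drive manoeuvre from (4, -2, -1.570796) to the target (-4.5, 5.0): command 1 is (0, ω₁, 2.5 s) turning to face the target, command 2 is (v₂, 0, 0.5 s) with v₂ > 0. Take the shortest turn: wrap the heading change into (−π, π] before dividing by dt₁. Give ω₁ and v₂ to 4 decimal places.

ω₁ = -0.9039, v₂ = 22.0227

heading to target = atan2(5−-2, -4.5−4) = 2.4527
Δθ = wrap(2.4527 − -1.5708) = -2.2597; ω₁ = Δθ/dt₁ = -0.9039
distance = √((-4.5−4)² + (5−-2)²) = 11.0114; v₂ = distance/dt₂ = 22.0227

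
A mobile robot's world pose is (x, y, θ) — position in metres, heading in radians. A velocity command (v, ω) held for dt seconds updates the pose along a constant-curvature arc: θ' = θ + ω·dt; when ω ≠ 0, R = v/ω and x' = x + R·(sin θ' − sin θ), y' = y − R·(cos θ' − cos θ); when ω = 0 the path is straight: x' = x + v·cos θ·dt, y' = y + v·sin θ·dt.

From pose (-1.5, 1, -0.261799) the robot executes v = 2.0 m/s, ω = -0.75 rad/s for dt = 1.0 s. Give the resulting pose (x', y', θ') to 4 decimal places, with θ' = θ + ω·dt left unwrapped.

θ' = -0.2618 + -0.75·1.0 = -1.0118
R = v/ω = 2.0/-0.75 = -2.6667
x' = -1.5 + -2.6667·(sin -1.0118 − sin -0.2618) = 0.0706
y' = 1 − -2.6667·(cos -1.0118 − cos -0.2618) = -0.1616

(0.0706, -0.1616, -1.0118)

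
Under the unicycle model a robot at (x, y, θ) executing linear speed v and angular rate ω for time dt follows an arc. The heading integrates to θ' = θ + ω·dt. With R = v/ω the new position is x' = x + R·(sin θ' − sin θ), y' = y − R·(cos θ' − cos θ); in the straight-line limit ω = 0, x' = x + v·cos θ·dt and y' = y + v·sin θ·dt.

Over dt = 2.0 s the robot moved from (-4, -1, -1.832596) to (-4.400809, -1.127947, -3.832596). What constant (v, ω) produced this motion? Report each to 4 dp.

v = 0.2500, ω = -1.0000

Δθ = -3.832596 − -1.832596 = -2.000000
ω = Δθ/dt = -2.000000/2.0 = -1.0000
R = Δx/(sin θ' − sin θ) = -0.2500
v = R·ω = -0.2500·-1.0000 = 0.2500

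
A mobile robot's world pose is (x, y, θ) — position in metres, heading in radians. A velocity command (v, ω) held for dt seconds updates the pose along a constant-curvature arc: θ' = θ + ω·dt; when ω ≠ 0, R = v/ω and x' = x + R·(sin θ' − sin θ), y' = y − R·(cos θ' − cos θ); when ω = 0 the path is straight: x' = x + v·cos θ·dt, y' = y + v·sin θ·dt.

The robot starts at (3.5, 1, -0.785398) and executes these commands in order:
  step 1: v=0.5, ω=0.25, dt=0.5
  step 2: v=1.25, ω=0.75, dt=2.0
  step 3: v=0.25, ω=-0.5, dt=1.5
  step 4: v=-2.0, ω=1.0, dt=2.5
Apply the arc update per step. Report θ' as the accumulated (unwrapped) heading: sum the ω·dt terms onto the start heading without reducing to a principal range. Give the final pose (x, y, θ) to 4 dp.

(5.4080, -2.4928, 2.5896)

step 1: θ'=-0.6604 (R=2.0000) → pose (3.6874, 0.8347, -0.6604)
step 2: θ'=0.8396 (R=1.6667) → pose (5.9504, 1.0380, 0.8396)
step 3: θ'=0.0896 (R=-0.5000) → pose (6.2778, 1.2021, 0.0896)
step 4: θ'=2.5896 (R=-2.0000) → pose (5.4080, -2.4928, 2.5896)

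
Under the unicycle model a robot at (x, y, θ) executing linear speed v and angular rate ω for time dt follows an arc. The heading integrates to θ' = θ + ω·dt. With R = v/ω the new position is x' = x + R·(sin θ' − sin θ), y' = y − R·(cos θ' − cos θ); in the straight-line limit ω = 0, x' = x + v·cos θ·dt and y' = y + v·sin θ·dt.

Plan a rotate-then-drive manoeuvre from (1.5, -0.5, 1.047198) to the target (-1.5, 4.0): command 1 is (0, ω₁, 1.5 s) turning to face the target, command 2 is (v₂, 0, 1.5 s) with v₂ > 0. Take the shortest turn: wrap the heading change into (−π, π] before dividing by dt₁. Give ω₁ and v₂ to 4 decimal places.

heading to target = atan2(4−-0.5, -1.5−1.5) = 2.1588
Δθ = wrap(2.1588 − 1.0472) = 1.1116; ω₁ = Δθ/dt₁ = 0.7411
distance = √((-1.5−1.5)² + (4−-0.5)²) = 5.4083; v₂ = distance/dt₂ = 3.6056

ω₁ = 0.7411, v₂ = 3.6056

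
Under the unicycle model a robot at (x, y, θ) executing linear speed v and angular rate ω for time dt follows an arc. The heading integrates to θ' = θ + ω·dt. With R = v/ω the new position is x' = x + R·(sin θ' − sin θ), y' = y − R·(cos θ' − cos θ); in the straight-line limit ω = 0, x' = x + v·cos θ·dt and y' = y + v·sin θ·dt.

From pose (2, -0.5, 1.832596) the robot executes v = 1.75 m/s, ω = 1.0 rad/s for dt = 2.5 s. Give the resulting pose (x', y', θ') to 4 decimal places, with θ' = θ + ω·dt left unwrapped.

(-1.3157, -0.3042, 4.3326)

θ' = 1.8326 + 1.0·2.5 = 4.3326
R = v/ω = 1.75/1.0 = 1.7500
x' = 2 + 1.7500·(sin 4.3326 − sin 1.8326) = -1.3157
y' = -0.5 − 1.7500·(cos 4.3326 − cos 1.8326) = -0.3042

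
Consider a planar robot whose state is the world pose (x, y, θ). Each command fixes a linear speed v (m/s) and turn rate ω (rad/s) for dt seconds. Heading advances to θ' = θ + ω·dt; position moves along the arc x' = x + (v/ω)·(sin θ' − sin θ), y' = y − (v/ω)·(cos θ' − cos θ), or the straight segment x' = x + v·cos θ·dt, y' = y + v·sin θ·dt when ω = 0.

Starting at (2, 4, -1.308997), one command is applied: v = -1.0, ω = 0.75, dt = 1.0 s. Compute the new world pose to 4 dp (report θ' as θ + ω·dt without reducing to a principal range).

(1.4192, 4.7853, -0.5590)

θ' = -1.3090 + 0.75·1.0 = -0.5590
R = v/ω = -1.0/0.75 = -1.3333
x' = 2 + -1.3333·(sin -0.5590 − sin -1.3090) = 1.4192
y' = 4 − -1.3333·(cos -0.5590 − cos -1.3090) = 4.7853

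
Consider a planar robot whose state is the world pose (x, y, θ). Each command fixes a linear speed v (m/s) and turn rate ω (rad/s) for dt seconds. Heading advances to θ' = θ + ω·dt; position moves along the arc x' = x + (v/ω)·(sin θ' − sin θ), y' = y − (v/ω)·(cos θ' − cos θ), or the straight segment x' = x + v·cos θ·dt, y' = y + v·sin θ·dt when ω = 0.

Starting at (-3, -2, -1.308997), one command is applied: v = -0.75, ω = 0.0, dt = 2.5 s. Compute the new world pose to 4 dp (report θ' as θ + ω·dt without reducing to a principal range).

θ' = -1.3090 + 0.0·2.5 = -1.3090
ω = 0 → straight: x' = -3 + -0.75·cos(-1.3090)·2.5 = -3.4853
y' = -2 + -0.75·sin(-1.3090)·2.5 = -0.1889

(-3.4853, -0.1889, -1.3090)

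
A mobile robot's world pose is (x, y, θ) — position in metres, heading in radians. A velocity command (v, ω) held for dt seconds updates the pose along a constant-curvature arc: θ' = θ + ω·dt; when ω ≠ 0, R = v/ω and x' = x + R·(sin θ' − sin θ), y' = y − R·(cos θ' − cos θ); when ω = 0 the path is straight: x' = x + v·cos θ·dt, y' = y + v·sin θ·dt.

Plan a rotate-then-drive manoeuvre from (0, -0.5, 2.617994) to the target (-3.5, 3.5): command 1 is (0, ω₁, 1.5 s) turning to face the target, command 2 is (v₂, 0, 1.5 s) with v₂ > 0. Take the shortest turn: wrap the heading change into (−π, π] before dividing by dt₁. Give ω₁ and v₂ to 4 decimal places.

heading to target = atan2(3.5−-0.5, -3.5−0) = 2.2896
Δθ = wrap(2.2896 − 2.6180) = -0.3284; ω₁ = Δθ/dt₁ = -0.2189
distance = √((-3.5−0)² + (3.5−-0.5)²) = 5.3151; v₂ = distance/dt₂ = 3.5434

ω₁ = -0.2189, v₂ = 3.5434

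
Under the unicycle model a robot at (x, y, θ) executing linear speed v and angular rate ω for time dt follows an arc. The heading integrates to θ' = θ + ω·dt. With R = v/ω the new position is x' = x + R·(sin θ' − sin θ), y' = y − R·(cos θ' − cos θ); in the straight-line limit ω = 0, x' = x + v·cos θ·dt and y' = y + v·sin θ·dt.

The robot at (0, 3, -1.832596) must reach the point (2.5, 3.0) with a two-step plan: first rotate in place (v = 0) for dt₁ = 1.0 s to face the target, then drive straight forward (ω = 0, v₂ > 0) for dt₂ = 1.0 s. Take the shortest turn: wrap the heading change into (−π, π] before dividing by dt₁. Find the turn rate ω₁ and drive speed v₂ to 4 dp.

heading to target = atan2(3−3, 2.5−0) = 0.0000
Δθ = wrap(0.0000 − -1.8326) = 1.8326; ω₁ = Δθ/dt₁ = 1.8326
distance = √((2.5−0)² + (3−3)²) = 2.5000; v₂ = distance/dt₂ = 2.5000

ω₁ = 1.8326, v₂ = 2.5000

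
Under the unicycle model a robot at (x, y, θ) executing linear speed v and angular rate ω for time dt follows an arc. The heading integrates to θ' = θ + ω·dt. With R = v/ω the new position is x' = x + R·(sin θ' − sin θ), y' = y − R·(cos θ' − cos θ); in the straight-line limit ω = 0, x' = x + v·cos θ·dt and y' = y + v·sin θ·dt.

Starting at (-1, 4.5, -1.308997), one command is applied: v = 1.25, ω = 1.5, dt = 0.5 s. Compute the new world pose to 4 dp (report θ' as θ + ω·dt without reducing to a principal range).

θ' = -1.3090 + 1.5·0.5 = -0.5590
R = v/ω = 1.25/1.5 = 0.8333
x' = -1 + 0.8333·(sin -0.5590 − sin -1.3090) = -0.6370
y' = 4.5 − 0.8333·(cos -0.5590 − cos -1.3090) = 4.0092

(-0.6370, 4.0092, -0.5590)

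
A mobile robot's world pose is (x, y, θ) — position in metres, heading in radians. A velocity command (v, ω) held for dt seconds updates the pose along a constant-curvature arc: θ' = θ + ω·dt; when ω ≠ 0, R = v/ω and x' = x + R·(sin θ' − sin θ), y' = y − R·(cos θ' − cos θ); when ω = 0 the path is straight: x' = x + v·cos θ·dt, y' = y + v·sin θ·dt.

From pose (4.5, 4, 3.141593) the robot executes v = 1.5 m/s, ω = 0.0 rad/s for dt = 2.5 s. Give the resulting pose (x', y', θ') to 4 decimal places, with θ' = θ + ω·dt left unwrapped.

(0.7500, 4.0000, 3.1416)

θ' = 3.1416 + 0.0·2.5 = 3.1416
ω = 0 → straight: x' = 4.5 + 1.5·cos(3.1416)·2.5 = 0.7500
y' = 4 + 1.5·sin(3.1416)·2.5 = 4.0000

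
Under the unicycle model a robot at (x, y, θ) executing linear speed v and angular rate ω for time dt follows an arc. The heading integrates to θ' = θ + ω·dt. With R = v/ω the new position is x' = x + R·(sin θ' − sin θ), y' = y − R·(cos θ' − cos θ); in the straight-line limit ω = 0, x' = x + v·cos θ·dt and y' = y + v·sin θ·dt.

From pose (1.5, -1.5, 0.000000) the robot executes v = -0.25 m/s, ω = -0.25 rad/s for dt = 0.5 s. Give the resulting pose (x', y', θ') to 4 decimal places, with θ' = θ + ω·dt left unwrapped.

θ' = 0.0000 + -0.25·0.5 = -0.1250
R = v/ω = -0.25/-0.25 = 1.0000
x' = 1.5 + 1.0000·(sin -0.1250 − sin 0.0000) = 1.3753
y' = -1.5 − 1.0000·(cos -0.1250 − cos 0.0000) = -1.4922

(1.3753, -1.4922, -0.1250)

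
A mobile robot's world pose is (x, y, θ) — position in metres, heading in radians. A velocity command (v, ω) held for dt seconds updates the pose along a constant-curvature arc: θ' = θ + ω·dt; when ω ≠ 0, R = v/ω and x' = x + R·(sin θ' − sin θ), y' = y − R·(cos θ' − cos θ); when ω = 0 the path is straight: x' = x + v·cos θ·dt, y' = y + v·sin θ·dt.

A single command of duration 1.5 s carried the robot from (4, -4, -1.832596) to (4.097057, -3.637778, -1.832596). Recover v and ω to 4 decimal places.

Δθ = -1.832596 − -1.832596 = 0.000000
ω = Δθ/dt = 0.000000/1.5 = 0.0000
ω = 0 → v = (Δx·cos θ + Δy·sin θ)/dt = -0.2500

v = -0.2500, ω = 0.0000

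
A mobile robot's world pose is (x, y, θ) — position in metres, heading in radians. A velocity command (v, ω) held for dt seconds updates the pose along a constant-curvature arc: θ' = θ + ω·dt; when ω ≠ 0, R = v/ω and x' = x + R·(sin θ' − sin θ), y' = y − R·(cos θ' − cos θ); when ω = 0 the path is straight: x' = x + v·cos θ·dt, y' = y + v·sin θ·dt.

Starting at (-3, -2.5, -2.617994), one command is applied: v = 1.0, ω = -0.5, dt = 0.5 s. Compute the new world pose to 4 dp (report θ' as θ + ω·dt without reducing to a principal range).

(-3.4596, -2.6936, -2.8680)

θ' = -2.6180 + -0.5·0.5 = -2.8680
R = v/ω = 1.0/-0.5 = -2.0000
x' = -3 + -2.0000·(sin -2.8680 − sin -2.6180) = -3.4596
y' = -2.5 − -2.0000·(cos -2.8680 − cos -2.6180) = -2.6936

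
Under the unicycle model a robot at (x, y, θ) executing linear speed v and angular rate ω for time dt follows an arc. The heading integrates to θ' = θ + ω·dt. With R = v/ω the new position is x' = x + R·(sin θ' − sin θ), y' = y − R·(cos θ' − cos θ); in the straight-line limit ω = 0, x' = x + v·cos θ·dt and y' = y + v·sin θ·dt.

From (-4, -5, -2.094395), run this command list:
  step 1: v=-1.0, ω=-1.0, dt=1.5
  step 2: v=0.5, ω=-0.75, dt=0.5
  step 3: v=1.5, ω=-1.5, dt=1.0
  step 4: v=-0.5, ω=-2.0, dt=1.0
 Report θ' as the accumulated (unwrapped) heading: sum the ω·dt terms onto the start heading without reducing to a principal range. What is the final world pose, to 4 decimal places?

step 1: θ'=-3.5944 (R=1.0000) → pose (-2.6965, -4.6008, -3.5944)
step 2: θ'=-3.9694 (R=-0.6667) → pose (-2.8958, -4.4523, -3.9694)
step 3: θ'=-5.4694 (R=-1.0000) → pose (-2.8862, -3.0890, -5.4694)
step 4: θ'=-7.4694 (R=0.2500) → pose (-3.2997, -3.0112, -7.4694)

(-3.2997, -3.0112, -7.4694)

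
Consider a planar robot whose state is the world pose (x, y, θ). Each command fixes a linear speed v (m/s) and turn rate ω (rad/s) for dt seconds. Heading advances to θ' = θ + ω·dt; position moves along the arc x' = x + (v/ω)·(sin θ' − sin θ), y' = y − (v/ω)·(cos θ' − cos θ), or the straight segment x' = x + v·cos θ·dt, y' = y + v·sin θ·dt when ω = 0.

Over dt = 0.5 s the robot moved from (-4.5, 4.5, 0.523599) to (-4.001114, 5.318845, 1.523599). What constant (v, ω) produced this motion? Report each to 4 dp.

v = 2.0000, ω = 2.0000

Δθ = 1.523599 − 0.523599 = 1.000000
ω = Δθ/dt = 1.000000/0.5 = 2.0000
R = −Δy/(cos θ' − cos θ) = 1.0000
v = R·ω = 1.0000·2.0000 = 2.0000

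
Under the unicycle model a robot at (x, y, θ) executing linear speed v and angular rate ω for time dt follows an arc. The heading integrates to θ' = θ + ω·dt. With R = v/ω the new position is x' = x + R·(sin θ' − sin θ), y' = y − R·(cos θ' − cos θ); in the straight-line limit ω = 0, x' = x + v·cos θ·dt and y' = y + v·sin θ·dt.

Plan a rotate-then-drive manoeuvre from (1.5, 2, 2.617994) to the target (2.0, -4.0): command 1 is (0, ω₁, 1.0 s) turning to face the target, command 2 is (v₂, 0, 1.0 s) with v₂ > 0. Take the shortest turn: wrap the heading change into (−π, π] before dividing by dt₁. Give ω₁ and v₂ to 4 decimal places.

ω₁ = 2.1775, v₂ = 6.0208

heading to target = atan2(-4−2, 2−1.5) = -1.4877
Δθ = wrap(-1.4877 − 2.6180) = 2.1775; ω₁ = Δθ/dt₁ = 2.1775
distance = √((2−1.5)² + (-4−2)²) = 6.0208; v₂ = distance/dt₂ = 6.0208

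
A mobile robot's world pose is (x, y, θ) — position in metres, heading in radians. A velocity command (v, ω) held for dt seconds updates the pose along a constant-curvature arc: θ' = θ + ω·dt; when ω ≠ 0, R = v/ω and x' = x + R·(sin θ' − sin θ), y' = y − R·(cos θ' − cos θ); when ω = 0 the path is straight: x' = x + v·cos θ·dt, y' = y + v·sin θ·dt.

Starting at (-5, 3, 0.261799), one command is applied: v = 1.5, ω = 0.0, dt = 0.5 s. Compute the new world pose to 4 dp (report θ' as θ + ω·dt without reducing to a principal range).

θ' = 0.2618 + 0.0·0.5 = 0.2618
ω = 0 → straight: x' = -5 + 1.5·cos(0.2618)·0.5 = -4.2756
y' = 3 + 1.5·sin(0.2618)·0.5 = 3.1941

(-4.2756, 3.1941, 0.2618)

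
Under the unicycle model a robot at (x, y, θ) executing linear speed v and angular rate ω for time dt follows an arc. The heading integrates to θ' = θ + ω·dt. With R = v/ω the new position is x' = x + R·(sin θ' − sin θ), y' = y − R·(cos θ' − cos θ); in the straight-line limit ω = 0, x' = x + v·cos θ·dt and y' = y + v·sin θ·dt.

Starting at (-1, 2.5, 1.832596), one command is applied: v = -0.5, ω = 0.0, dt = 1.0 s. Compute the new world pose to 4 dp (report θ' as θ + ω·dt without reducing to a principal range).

θ' = 1.8326 + 0.0·1.0 = 1.8326
ω = 0 → straight: x' = -1 + -0.5·cos(1.8326)·1.0 = -0.8706
y' = 2.5 + -0.5·sin(1.8326)·1.0 = 2.0170

(-0.8706, 2.0170, 1.8326)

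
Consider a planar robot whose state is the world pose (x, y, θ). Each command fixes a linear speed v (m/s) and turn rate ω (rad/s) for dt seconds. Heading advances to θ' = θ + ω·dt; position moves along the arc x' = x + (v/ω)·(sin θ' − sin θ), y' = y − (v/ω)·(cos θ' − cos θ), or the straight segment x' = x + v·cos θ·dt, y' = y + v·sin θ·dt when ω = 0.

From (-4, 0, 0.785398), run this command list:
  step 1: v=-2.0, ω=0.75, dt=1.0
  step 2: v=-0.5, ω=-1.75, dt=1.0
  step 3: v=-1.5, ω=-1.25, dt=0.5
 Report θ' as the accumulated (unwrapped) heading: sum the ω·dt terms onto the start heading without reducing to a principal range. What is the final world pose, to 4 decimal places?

step 1: θ'=1.5354 (R=-2.6667) → pose (-4.7794, -1.7912, 1.5354)
step 2: θ'=-0.2146 (R=0.2857) → pose (-5.1258, -2.0603, -0.2146)
step 3: θ'=-0.8396 (R=1.2000) → pose (-5.7635, -1.6891, -0.8396)

(-5.7635, -1.6891, -0.8396)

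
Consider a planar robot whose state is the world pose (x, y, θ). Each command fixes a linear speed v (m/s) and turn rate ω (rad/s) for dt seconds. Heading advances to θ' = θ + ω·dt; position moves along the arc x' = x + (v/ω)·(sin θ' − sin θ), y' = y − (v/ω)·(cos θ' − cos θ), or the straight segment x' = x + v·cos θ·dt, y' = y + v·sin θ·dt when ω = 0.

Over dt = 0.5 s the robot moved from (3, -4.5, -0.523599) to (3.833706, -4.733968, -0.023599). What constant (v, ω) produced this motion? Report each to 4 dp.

Δθ = -0.023599 − -0.523599 = 0.500000
ω = Δθ/dt = 0.500000/0.5 = 1.0000
R = Δx/(sin θ' − sin θ) = 1.7500
v = R·ω = 1.7500·1.0000 = 1.7500

v = 1.7500, ω = 1.0000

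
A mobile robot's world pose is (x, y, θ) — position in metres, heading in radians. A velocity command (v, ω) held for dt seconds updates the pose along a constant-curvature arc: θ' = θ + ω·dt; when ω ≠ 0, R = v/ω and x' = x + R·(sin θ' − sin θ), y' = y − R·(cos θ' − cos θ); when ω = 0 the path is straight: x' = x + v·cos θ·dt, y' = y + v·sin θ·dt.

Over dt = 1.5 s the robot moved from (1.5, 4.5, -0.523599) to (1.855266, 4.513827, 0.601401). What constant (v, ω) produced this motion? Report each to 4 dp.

Δθ = 0.601401 − -0.523599 = 1.125000
ω = Δθ/dt = 1.125000/1.5 = 0.7500
R = Δx/(sin θ' − sin θ) = 0.3333
v = R·ω = 0.3333·0.7500 = 0.2500

v = 0.2500, ω = 0.7500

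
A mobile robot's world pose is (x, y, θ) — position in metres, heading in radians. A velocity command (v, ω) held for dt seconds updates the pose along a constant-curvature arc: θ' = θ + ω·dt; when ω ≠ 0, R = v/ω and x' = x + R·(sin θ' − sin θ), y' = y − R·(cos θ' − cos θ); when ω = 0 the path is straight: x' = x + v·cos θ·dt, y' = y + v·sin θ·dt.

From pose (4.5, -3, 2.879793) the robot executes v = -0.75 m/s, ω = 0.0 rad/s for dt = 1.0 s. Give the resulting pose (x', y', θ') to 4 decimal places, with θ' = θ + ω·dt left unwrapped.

θ' = 2.8798 + 0.0·1.0 = 2.8798
ω = 0 → straight: x' = 4.5 + -0.75·cos(2.8798)·1.0 = 5.2244
y' = -3 + -0.75·sin(2.8798)·1.0 = -3.1941

(5.2244, -3.1941, 2.8798)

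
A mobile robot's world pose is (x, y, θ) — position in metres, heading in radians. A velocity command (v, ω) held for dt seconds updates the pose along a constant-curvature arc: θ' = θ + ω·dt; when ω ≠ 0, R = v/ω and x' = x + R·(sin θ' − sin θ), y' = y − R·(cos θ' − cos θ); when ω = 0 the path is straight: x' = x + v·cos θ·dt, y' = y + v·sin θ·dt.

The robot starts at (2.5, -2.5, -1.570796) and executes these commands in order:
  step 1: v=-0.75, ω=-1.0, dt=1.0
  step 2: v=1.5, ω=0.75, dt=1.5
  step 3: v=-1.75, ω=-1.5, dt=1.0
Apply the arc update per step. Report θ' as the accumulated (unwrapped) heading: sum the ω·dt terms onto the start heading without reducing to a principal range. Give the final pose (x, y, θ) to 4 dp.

step 1: θ'=-2.5708 (R=0.7500) → pose (2.8448, -1.8689, -2.5708)
step 2: θ'=-1.4458 (R=2.0000) → pose (1.9410, -3.8012, -1.4458)
step 3: θ'=-2.9458 (R=1.1667) → pose (2.8716, -2.5114, -2.9458)

(2.8716, -2.5114, -2.9458)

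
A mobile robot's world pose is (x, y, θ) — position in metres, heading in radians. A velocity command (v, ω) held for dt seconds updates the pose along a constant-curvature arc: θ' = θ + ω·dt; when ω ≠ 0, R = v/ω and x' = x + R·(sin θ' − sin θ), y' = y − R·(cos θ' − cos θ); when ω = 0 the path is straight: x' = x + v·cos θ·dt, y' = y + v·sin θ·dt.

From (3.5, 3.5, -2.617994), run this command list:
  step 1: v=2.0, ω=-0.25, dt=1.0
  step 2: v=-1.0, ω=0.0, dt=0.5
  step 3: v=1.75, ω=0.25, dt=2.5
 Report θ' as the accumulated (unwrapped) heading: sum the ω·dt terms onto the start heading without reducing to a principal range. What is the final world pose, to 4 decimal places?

(-1.4428, 0.4802, -2.2430)

step 1: θ'=-2.8680 (R=-8.0000) → pose (1.6616, 2.7258, -2.8680)
step 2: θ'=-2.8680 (straight) → pose (2.1430, 2.8609, -2.8680)
step 3: θ'=-2.2430 (R=7.0000) → pose (-1.4428, 0.4802, -2.2430)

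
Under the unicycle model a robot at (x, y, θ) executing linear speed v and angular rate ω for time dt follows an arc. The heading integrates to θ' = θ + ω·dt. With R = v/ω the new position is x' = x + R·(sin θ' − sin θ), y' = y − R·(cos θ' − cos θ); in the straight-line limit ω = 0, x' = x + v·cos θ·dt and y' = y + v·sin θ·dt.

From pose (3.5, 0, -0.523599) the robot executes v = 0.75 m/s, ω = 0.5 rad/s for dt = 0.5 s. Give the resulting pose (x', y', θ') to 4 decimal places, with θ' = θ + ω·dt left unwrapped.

θ' = -0.5236 + 0.5·0.5 = -0.2736
R = v/ω = 0.75/0.5 = 1.5000
x' = 3.5 + 1.5000·(sin -0.2736 − sin -0.5236) = 3.8447
y' = 0 − 1.5000·(cos -0.2736 − cos -0.5236) = -0.1452

(3.8447, -0.1452, -0.2736)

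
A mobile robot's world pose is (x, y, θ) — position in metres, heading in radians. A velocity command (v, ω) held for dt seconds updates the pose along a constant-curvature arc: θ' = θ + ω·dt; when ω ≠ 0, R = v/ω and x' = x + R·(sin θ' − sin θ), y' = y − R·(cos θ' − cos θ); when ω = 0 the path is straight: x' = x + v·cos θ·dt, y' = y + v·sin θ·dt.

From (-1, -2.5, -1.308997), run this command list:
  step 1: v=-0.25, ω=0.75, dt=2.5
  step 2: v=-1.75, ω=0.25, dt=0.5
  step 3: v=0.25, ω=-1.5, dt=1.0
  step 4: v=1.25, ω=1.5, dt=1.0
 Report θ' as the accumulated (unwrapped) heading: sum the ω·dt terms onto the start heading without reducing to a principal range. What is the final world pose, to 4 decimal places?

step 1: θ'=0.5660 (R=-0.3333) → pose (-1.5007, -2.3049, 0.5660)
step 2: θ'=0.6910 (R=-7.0000) → pose (-2.2081, -2.8190, 0.6910)
step 3: θ'=-0.8090 (R=-0.1667) → pose (-1.9812, -2.8324, -0.8090)
step 4: θ'=0.6910 (R=0.8333) → pose (-0.8472, -2.8994, 0.6910)

(-0.8472, -2.8994, 0.6910)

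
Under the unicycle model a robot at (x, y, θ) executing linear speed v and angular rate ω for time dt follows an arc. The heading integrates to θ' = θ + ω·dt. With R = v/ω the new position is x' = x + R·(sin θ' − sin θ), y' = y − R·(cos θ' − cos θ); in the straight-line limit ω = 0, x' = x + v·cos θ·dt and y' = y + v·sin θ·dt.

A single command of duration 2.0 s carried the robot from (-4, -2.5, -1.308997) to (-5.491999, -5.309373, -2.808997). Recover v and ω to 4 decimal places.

v = 1.7500, ω = -0.7500

Δθ = -2.808997 − -1.308997 = -1.500000
ω = Δθ/dt = -1.500000/2.0 = -0.7500
R = −Δy/(cos θ' − cos θ) = -2.3333
v = R·ω = -2.3333·-0.7500 = 1.7500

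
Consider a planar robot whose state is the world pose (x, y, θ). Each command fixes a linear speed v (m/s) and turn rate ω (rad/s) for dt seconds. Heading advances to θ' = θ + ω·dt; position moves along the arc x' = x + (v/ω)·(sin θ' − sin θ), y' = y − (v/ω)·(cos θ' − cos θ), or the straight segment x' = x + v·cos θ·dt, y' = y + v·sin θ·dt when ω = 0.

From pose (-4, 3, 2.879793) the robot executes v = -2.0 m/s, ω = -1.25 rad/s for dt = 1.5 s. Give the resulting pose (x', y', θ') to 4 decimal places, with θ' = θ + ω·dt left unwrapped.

(-3.0636, 0.5965, 1.0048)

θ' = 2.8798 + -1.25·1.5 = 1.0048
R = v/ω = -2.0/-1.25 = 1.6000
x' = -4 + 1.6000·(sin 1.0048 − sin 2.8798) = -3.0636
y' = 3 − 1.6000·(cos 1.0048 − cos 2.8798) = 0.5965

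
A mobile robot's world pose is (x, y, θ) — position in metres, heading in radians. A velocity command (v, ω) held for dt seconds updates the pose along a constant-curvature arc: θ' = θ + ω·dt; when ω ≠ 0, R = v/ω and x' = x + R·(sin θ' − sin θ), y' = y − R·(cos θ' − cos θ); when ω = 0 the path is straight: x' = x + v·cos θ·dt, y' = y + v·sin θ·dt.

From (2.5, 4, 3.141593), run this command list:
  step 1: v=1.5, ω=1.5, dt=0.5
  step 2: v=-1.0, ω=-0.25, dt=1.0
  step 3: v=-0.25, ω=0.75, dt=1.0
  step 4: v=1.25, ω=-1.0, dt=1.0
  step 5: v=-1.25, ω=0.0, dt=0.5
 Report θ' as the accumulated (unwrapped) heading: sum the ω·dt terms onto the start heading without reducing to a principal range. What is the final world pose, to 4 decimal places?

(2.5123, 3.8403, 3.3916)

step 1: θ'=3.8916 (R=1.0000) → pose (1.8184, 3.7317, 3.8916)
step 2: θ'=3.6416 (R=4.0000) → pose (2.6272, 4.3153, 3.6416)
step 3: θ'=4.3916 (R=-0.3333) → pose (2.7837, 4.5027, 4.3916)
step 4: θ'=3.3916 (R=-1.2500) → pose (1.9068, 3.6857, 3.3916)
step 5: θ'=3.3916 (straight) → pose (2.5123, 3.8403, 3.3916)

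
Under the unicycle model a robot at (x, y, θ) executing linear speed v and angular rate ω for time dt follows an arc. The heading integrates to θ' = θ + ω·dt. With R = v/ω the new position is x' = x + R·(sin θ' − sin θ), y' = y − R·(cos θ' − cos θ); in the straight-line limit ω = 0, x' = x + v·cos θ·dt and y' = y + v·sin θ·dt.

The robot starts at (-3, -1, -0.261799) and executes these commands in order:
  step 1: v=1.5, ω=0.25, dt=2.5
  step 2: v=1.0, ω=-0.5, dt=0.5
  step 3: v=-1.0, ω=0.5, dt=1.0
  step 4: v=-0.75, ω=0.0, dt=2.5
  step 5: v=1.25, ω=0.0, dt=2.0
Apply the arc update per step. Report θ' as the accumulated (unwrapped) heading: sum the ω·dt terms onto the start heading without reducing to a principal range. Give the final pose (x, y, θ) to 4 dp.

(0.7552, -0.6873, 0.6132)

step 1: θ'=0.3632 (R=6.0000) → pose (0.6845, -0.8130, 0.3632)
step 2: θ'=0.1132 (R=-2.0000) → pose (1.1691, -0.6954, 0.1132)
step 3: θ'=0.6132 (R=-2.0000) → pose (0.2441, -1.0469, 0.6132)
step 4: θ'=0.6132 (straight) → pose (-1.2893, -2.1260, 0.6132)
step 5: θ'=0.6132 (straight) → pose (0.7552, -0.6873, 0.6132)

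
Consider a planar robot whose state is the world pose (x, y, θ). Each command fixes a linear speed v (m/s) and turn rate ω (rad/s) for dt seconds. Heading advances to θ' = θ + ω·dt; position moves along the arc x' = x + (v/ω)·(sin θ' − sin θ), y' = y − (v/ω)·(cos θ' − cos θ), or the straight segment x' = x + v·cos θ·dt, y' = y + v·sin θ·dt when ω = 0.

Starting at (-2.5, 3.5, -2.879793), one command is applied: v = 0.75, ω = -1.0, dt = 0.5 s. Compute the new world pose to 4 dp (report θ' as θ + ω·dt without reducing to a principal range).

θ' = -2.8798 + -1.0·0.5 = -3.3798
R = v/ω = 0.75/-1.0 = -0.7500
x' = -2.5 + -0.7500·(sin -3.3798 − sin -2.8798) = -2.8711
y' = 3.5 − -0.7500·(cos -3.3798 − cos -2.8798) = 3.4956

(-2.8711, 3.4956, -3.3798)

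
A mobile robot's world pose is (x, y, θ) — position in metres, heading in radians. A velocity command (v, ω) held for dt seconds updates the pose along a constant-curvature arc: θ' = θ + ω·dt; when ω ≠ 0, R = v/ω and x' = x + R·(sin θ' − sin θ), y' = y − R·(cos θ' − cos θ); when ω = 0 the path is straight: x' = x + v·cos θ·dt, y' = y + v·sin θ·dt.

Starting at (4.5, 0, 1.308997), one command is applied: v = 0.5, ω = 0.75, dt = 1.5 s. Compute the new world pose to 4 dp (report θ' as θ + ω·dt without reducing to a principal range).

(4.2894, 0.6792, 2.4340)

θ' = 1.3090 + 0.75·1.5 = 2.4340
R = v/ω = 0.5/0.75 = 0.6667
x' = 4.5 + 0.6667·(sin 2.4340 − sin 1.3090) = 4.2894
y' = 0 − 0.6667·(cos 2.4340 − cos 1.3090) = 0.6792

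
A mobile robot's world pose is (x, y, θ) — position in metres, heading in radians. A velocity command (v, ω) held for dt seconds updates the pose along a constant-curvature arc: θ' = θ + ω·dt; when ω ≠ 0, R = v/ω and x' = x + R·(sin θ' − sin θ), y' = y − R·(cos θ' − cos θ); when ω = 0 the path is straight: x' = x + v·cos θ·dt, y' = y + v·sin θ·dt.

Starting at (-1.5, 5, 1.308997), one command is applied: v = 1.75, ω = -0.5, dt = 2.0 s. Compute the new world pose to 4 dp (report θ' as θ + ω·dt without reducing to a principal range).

(0.8164, 7.4284, 0.3090)

θ' = 1.3090 + -0.5·2.0 = 0.3090
R = v/ω = 1.75/-0.5 = -3.5000
x' = -1.5 + -3.5000·(sin 0.3090 − sin 1.3090) = 0.8164
y' = 5 − -3.5000·(cos 0.3090 − cos 1.3090) = 7.4284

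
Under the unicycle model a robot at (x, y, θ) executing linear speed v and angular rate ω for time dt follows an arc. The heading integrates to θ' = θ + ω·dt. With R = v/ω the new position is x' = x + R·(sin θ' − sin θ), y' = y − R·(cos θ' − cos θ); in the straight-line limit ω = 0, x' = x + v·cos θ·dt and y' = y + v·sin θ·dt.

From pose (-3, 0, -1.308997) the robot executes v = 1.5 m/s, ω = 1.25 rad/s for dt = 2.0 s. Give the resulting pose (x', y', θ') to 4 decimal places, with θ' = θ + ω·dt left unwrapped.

θ' = -1.3090 + 1.25·2.0 = 1.1910
R = v/ω = 1.5/1.25 = 1.2000
x' = -3 + 1.2000·(sin 1.1910 − sin -1.3090) = -0.7264
y' = 0 − 1.2000·(cos 1.1910 − cos -1.3090) = -0.1343

(-0.7264, -0.1343, 1.1910)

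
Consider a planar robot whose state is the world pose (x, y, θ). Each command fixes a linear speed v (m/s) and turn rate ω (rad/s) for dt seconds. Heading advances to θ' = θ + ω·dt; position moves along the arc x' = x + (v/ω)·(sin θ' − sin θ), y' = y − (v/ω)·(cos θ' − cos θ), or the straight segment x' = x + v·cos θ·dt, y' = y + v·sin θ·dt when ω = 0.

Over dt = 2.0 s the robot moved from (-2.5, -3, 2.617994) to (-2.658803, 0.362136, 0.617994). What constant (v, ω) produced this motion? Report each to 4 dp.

v = 2.0000, ω = -1.0000

Δθ = 0.617994 − 2.617994 = -2.000000
ω = Δθ/dt = -2.000000/2.0 = -1.0000
R = −Δy/(cos θ' − cos θ) = -2.0000
v = R·ω = -2.0000·-1.0000 = 2.0000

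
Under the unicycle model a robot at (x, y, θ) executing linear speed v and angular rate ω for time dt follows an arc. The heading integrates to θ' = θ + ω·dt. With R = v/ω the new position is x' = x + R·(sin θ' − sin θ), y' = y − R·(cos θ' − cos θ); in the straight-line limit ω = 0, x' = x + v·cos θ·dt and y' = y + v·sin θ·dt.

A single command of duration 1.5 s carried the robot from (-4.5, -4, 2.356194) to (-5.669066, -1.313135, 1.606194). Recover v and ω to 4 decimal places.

v = 2.0000, ω = -0.5000

Δθ = 1.606194 − 2.356194 = -0.750000
ω = Δθ/dt = -0.750000/1.5 = -0.5000
R = −Δy/(cos θ' − cos θ) = -4.0000
v = R·ω = -4.0000·-0.5000 = 2.0000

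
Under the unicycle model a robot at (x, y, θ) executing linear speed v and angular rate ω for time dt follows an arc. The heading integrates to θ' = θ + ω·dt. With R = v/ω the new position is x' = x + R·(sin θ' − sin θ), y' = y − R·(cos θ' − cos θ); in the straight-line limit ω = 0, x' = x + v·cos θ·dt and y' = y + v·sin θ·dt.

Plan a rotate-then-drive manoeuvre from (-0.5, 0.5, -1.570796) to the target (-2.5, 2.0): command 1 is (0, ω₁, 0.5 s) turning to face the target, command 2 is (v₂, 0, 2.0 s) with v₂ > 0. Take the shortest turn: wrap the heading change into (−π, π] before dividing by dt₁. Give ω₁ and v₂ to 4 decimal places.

heading to target = atan2(2−0.5, -2.5−-0.5) = 2.4981
Δθ = wrap(2.4981 − -1.5708) = -2.2143; ω₁ = Δθ/dt₁ = -4.4286
distance = √((-2.5−-0.5)² + (2−0.5)²) = 2.5000; v₂ = distance/dt₂ = 1.2500

ω₁ = -4.4286, v₂ = 1.2500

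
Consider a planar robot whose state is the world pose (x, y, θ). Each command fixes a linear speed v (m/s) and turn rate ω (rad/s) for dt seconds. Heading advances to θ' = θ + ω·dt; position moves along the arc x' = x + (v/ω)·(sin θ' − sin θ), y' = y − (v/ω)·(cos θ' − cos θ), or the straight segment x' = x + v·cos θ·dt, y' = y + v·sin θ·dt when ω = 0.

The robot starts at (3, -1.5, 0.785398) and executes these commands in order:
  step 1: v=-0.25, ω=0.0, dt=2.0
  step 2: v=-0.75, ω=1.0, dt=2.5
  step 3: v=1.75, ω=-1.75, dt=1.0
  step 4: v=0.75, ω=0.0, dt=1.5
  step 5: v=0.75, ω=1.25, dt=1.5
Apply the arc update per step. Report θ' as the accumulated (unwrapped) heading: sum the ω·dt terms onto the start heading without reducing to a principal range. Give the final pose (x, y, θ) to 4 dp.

(1.4224, -0.3771, 3.4104)

step 1: θ'=0.7854 (straight) → pose (2.6464, -1.8536, 0.7854)
step 2: θ'=3.2854 (R=-0.7500) → pose (3.2843, -3.1261, 3.2854)
step 3: θ'=1.5354 (R=-1.0000) → pose (2.1416, -2.1011, 1.5354)
step 4: θ'=1.5354 (straight) → pose (2.1814, -0.9768, 1.5354)
step 5: θ'=3.4104 (R=0.6000) → pose (1.4224, -0.3771, 3.4104)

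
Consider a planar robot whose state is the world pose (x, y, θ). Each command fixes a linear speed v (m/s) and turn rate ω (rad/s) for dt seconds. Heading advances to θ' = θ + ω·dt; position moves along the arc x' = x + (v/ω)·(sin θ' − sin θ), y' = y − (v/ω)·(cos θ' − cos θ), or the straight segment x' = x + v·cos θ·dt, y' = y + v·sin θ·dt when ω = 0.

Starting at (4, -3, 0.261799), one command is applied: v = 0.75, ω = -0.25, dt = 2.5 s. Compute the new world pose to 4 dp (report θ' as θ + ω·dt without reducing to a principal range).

(5.8423, -3.0935, -0.3632)

θ' = 0.2618 + -0.25·2.5 = -0.3632
R = v/ω = 0.75/-0.25 = -3.0000
x' = 4 + -3.0000·(sin -0.3632 − sin 0.2618) = 5.8423
y' = -3 − -3.0000·(cos -0.3632 − cos 0.2618) = -3.0935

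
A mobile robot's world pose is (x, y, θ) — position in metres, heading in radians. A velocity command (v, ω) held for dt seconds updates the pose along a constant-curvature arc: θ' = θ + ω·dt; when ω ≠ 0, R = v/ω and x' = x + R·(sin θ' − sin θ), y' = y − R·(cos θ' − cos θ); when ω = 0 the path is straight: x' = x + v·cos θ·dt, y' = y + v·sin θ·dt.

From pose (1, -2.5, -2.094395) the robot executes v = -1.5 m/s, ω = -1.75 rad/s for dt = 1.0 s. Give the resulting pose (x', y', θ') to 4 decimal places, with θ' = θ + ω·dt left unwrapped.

(2.2963, -2.2745, -3.8444)

θ' = -2.0944 + -1.75·1.0 = -3.8444
R = v/ω = -1.5/-1.75 = 0.8571
x' = 1 + 0.8571·(sin -3.8444 − sin -2.0944) = 2.2963
y' = -2.5 − 0.8571·(cos -3.8444 − cos -2.0944) = -2.2745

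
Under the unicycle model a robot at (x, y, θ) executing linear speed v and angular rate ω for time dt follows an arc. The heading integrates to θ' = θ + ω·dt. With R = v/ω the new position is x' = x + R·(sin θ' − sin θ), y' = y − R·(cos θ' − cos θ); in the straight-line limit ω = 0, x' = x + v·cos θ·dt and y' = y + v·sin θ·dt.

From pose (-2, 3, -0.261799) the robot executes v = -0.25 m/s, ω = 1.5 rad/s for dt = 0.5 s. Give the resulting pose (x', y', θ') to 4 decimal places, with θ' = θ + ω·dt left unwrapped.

(-2.1213, 2.9862, 0.4882)

θ' = -0.2618 + 1.5·0.5 = 0.4882
R = v/ω = -0.25/1.5 = -0.1667
x' = -2 + -0.1667·(sin 0.4882 − sin -0.2618) = -2.1213
y' = 3 − -0.1667·(cos 0.4882 − cos -0.2618) = 2.9862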